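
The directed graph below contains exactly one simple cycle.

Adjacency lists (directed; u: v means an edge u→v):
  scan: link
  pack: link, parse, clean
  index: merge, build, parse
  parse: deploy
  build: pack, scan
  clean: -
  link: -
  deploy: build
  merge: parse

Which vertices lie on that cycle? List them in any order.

pack, build, parse, deploy

DFS with gray/black marking from build:
build gray
  pack gray
    link gray
    link black
    parse gray
      deploy gray
        deploy→build: build is gray → back edge
Back edge closes the cycle build → pack → parse → deploy → build; its vertices are {pack, build, parse, deploy}.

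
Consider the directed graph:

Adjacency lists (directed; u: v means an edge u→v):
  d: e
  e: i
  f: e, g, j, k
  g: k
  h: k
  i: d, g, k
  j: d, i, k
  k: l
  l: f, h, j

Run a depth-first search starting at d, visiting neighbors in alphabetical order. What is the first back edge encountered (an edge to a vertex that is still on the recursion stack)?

i->d

DFS from d (visiting neighbors in alphabetical order); mark gray on enter, black on exit:
d gray
  e gray
    i gray
      i→d: d is gray → back edge
First back edge: i → d.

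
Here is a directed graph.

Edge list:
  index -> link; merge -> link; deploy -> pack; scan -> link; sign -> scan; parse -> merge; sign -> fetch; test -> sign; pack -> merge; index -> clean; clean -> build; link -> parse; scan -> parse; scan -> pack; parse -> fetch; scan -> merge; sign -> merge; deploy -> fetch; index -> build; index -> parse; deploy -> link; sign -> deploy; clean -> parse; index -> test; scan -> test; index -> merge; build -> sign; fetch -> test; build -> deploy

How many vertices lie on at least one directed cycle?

9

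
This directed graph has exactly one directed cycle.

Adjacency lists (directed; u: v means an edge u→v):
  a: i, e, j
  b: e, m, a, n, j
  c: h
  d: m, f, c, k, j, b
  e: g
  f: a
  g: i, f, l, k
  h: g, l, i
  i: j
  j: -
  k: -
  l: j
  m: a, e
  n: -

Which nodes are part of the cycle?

a, e, f, g

DFS with gray/black marking from a:
a gray
  i gray
    j gray
    j black
  i black
  e gray
    g gray
      g→i: i black — skip
      f gray
        f→a: a is gray → back edge
Back edge closes the cycle a → e → g → f → a; its vertices are {a, e, f, g}.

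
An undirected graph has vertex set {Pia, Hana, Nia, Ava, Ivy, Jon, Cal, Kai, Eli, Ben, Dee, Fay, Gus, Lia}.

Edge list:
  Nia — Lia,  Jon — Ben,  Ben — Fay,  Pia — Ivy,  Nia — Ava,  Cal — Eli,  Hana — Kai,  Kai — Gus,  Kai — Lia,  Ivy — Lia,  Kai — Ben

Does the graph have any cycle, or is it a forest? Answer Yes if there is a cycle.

DFS, tracking each vertex's parent; an edge to a visited non-parent vertex closes a cycle.
Start from Pia:
visit Pia (parent –)
  visit Ivy (parent Pia)
    visit Lia (parent Ivy)
      Lia–Ivy: parent, skip
      visit Nia (parent Lia)
        visit Ava (parent Nia)
          Ava–Nia: parent, skip
        Nia–Lia: parent, skip
      visit Kai (parent Lia)
        visit Gus (parent Kai)
          Gus–Kai: parent, skip
        visit Ben (parent Kai)
          visit Fay (parent Ben)
            Fay–Ben: parent, skip
          visit Jon (parent Ben)
            Jon–Ben: parent, skip
          Ben–Kai: parent, skip
        Kai–Lia: parent, skip
        visit Hana (parent Kai)
          Hana–Kai: parent, skip
    Ivy–Pia: parent, skip
visit Cal (parent –)
  visit Eli (parent Cal)
    Eli–Cal: parent, skip
visit Dee (parent –)
No non-parent visited neighbor found — the graph is a forest.

No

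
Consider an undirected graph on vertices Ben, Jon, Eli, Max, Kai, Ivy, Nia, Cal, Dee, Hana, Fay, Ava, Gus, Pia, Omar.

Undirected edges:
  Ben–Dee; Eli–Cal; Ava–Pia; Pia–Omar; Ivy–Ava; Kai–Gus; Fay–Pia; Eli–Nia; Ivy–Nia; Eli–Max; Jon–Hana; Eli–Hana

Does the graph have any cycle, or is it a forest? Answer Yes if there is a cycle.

No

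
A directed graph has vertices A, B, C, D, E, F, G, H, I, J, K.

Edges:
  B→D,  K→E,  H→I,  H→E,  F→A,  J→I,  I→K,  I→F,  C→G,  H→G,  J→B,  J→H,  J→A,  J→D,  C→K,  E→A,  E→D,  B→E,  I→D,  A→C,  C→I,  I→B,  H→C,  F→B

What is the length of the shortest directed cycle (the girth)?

For each vertex v, BFS finds the shortest path from v back to v.
The shortest such closed walk is A → C → I → F → A, length 4.

4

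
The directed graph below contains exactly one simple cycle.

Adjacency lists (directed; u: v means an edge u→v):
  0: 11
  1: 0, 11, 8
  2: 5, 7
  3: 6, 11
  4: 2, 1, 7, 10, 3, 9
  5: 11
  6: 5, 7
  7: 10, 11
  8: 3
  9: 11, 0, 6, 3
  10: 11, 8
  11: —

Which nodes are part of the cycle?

DFS with gray/black marking from 3:
3 gray
  6 gray
    5 gray
      11 gray
      11 black
    5 black
    7 gray
      10 gray
        10→11: 11 black — skip
        8 gray
          8→3: 3 is gray → back edge
Back edge closes the cycle 3 → 6 → 7 → 10 → 8 → 3; its vertices are {3, 6, 7, 8, 10}.

3, 6, 7, 8, 10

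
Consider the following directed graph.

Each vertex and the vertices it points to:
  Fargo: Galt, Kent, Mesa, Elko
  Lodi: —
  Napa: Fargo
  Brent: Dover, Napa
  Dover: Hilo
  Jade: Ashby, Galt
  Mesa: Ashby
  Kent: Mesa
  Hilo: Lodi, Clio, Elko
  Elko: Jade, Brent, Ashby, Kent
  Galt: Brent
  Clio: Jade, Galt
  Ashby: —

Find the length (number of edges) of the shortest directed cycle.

For each vertex v, BFS finds the shortest path from v back to v.
The shortest such closed walk is Hilo → Elko → Brent → Dover → Hilo, length 4.

4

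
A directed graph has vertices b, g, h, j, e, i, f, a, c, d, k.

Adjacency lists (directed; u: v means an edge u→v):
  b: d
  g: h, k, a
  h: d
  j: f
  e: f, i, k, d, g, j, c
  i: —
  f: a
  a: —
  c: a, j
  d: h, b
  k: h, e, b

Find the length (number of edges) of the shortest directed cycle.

For each vertex v, BFS finds the shortest path from v back to v.
The shortest such closed walk is e → k → e, length 2.

2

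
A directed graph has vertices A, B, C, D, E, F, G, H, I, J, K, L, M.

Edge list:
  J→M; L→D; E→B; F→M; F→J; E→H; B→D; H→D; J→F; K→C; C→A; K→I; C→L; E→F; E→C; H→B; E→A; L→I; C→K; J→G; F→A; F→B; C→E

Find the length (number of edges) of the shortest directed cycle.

For each vertex v, BFS finds the shortest path from v back to v.
The shortest such closed walk is C → E → C, length 2.

2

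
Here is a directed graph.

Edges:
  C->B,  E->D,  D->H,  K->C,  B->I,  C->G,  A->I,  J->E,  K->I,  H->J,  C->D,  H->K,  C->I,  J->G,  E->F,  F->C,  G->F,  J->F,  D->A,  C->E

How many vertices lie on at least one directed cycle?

A vertex is on a directed cycle iff it belongs to a strongly connected component of size ≥ 2 (or has a self-loop).
The vertices on cycles are {C, D, E, F, G, H, J, K} — 8 in total.

8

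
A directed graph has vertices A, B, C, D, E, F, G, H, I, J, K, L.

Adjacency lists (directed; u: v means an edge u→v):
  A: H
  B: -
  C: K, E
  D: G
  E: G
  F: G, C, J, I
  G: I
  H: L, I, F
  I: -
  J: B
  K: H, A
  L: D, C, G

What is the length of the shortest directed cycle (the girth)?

For each vertex v, BFS finds the shortest path from v back to v.
The shortest such closed walk is F → C → K → H → F, length 4.

4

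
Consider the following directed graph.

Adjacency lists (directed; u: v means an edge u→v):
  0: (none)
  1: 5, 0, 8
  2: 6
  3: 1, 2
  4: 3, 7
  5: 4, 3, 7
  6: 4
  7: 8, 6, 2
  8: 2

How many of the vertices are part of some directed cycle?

8

A vertex is on a directed cycle iff it belongs to a strongly connected component of size ≥ 2 (or has a self-loop).
The vertices on cycles are {1, 2, 3, 4, 5, 6, 7, 8} — 8 in total.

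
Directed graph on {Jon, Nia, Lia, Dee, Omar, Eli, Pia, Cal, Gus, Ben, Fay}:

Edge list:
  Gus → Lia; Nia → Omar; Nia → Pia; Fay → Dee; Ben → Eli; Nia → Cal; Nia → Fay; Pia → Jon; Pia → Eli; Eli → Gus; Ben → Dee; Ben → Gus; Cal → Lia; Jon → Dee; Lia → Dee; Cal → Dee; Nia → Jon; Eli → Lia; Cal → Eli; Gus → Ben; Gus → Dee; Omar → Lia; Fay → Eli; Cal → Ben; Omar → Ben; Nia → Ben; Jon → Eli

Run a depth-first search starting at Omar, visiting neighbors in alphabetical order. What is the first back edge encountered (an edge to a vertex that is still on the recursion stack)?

Gus→Ben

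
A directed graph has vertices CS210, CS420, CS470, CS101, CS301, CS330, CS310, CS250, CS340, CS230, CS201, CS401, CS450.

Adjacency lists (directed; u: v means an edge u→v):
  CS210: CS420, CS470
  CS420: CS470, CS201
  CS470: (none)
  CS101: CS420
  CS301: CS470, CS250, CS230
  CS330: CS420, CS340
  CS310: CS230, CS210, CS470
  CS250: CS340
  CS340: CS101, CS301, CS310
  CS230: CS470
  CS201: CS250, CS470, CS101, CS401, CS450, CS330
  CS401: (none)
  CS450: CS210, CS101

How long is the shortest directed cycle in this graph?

3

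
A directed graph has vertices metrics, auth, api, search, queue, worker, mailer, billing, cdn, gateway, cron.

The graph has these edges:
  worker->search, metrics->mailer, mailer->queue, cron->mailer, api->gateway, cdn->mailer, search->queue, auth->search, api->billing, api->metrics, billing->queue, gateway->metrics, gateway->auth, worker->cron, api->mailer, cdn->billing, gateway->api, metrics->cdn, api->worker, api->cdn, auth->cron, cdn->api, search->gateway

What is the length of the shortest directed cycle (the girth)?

2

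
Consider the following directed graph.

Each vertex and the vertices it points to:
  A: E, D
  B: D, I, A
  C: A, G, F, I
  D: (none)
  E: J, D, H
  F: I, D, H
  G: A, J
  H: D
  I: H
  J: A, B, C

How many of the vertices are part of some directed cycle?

6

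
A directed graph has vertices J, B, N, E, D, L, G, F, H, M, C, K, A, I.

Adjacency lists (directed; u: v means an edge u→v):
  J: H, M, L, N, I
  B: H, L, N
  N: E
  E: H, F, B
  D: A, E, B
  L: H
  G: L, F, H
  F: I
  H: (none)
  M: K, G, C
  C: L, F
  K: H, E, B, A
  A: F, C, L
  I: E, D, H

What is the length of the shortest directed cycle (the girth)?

For each vertex v, BFS finds the shortest path from v back to v.
The shortest such closed walk is I → E → F → I, length 3.

3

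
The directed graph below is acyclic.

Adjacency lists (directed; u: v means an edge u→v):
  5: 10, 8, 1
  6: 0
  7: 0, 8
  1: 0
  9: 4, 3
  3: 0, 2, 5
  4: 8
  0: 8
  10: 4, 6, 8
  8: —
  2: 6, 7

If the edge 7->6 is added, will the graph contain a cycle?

No

Adding 7→6 creates a cycle iff 6 can already reach 7.
Explore from 6: no path reaches 7. The graph stays acyclic.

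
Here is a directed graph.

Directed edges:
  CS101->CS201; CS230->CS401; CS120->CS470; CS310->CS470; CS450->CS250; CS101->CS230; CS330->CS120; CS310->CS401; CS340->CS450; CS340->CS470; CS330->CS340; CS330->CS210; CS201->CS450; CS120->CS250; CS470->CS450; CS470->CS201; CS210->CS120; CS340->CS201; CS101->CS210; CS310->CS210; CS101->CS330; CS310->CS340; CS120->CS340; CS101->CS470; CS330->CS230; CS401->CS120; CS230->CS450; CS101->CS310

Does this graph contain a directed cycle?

No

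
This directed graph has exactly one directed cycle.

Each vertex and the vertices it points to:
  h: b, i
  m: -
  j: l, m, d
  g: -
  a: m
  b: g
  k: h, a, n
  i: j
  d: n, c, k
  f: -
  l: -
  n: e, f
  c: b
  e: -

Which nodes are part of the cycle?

d, h, i, j, k

DFS with gray/black marking from d:
d gray
  n gray
    e gray
    e black
    f gray
    f black
  n black
  c gray
    b gray
      g gray
      g black
    b black
  c black
  k gray
    h gray
      h→b: b black — skip
      i gray
        j gray
          l gray
          l black
          m gray
          m black
          j→d: d is gray → back edge
Back edge closes the cycle d → k → h → i → j → d; its vertices are {d, h, i, j, k}.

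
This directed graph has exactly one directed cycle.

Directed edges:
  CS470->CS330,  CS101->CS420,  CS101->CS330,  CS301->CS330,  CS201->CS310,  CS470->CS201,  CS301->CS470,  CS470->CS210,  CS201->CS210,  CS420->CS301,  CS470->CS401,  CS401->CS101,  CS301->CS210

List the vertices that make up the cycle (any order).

DFS with gray/black marking from CS101:
CS101 gray
  CS420 gray
    CS301 gray
      CS210 gray
      CS210 black
      CS470 gray
        CS401 gray
          CS401→CS101: CS101 is gray → back edge
Back edge closes the cycle CS101 → CS420 → CS301 → CS470 → CS401 → CS101; its vertices are {CS101, CS301, CS401, CS420, CS470}.

CS101, CS301, CS401, CS420, CS470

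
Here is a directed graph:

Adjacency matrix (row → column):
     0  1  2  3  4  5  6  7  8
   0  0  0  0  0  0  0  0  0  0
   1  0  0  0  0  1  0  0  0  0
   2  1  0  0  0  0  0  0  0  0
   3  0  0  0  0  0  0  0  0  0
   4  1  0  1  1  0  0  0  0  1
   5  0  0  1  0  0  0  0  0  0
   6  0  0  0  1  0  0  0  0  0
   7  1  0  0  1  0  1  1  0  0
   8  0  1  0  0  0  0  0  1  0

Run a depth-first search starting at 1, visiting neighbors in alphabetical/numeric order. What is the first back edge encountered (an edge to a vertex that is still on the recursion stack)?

DFS from 1 (visiting neighbors in alphabetical/numeric order); mark gray on enter, black on exit:
1 gray
  4 gray
    0 gray
    0 black
    2 gray
      2→0: 0 black — skip
    2 black
    3 gray
    3 black
    8 gray
      8→1: 1 is gray → back edge
First back edge: 8 → 1.

8->1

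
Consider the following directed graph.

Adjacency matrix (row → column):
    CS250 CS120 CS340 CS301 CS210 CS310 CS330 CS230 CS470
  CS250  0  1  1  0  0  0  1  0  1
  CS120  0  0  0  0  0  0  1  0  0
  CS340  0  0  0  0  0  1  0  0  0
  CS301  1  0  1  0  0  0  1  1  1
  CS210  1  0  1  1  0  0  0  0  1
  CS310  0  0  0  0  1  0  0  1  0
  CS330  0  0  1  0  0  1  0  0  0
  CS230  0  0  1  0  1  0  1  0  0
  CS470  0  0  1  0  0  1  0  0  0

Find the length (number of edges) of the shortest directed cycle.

For each vertex v, BFS finds the shortest path from v back to v.
The shortest such closed walk is CS210 → CS340 → CS310 → CS210, length 3.

3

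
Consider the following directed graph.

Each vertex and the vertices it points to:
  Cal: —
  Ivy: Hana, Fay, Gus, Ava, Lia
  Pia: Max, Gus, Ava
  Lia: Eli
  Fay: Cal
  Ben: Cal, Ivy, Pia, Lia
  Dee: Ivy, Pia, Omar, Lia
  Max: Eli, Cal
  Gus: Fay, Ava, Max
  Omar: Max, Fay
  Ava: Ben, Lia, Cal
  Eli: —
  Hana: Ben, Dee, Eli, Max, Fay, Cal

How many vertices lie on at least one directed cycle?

7

A vertex is on a directed cycle iff it belongs to a strongly connected component of size ≥ 2 (or has a self-loop).
The vertices on cycles are {Ava, Ben, Dee, Gus, Ivy, Pia, Hana} — 7 in total.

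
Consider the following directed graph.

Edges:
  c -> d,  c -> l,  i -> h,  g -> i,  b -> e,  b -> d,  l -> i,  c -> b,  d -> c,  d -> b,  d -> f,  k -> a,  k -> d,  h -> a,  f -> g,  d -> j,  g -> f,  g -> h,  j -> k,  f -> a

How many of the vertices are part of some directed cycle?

A vertex is on a directed cycle iff it belongs to a strongly connected component of size ≥ 2 (or has a self-loop).
The vertices on cycles are {b, c, d, f, g, j, k} — 7 in total.

7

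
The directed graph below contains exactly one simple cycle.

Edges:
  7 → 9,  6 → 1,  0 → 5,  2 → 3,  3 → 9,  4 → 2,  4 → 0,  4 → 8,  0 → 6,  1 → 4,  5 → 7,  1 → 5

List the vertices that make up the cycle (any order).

0, 1, 4, 6

DFS with gray/black marking from 4:
4 gray
  0 gray
    5 gray
      7 gray
        9 gray
        9 black
      7 black
    5 black
    6 gray
      1 gray
        1→4: 4 is gray → back edge
Back edge closes the cycle 4 → 0 → 6 → 1 → 4; its vertices are {0, 1, 4, 6}.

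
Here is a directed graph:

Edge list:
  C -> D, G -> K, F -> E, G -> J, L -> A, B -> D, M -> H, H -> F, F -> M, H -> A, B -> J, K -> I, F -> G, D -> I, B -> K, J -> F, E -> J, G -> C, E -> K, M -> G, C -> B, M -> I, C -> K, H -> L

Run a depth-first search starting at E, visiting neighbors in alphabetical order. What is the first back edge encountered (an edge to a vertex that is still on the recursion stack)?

F→E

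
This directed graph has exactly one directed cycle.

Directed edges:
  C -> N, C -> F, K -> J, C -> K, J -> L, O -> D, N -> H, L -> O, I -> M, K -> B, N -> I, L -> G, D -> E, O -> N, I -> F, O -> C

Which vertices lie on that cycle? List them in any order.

C, J, K, L, O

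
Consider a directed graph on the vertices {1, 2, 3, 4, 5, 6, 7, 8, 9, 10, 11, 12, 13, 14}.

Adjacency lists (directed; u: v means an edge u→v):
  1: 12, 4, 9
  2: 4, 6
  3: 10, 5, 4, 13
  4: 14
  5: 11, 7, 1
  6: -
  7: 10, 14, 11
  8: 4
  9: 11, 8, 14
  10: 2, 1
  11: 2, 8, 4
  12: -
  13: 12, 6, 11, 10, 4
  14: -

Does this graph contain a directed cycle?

DFS with white/gray/black marking, starting from 1:
1 gray
  12 gray
  12 black
  4 gray
    14 gray
    14 black
  4 black
  9 gray
    11 gray
      2 gray
        2→4: 4 black — skip
        6 gray
        6 black
      2 black
      8 gray
        8→4: 4 black — skip
      8 black
      11→4: 4 black — skip
    11 black
    9→8: 8 black — skip
    9→14: 14 black — skip
  9 black
1 black
3 gray
  10 gray
    10→2: 2 black — skip
    10→1: 1 black — skip
  10 black
  5 gray
    5→11: 11 black — skip
    7 gray
      7→10: 10 black — skip
      7→14: 14 black — skip
      7→11: 11 black — skip
    7 black
    5→1: 1 black — skip
  5 black
  3→4: 4 black — skip
  13 gray
    13→12: 12 black — skip
    13→6: 6 black — skip
    13→11: 11 black — skip
    13→10: 10 black — skip
    13→4: 4 black — skip
  13 black
3 black
Every edge goes to a white or black vertex — no back edge, so the graph is acyclic.

No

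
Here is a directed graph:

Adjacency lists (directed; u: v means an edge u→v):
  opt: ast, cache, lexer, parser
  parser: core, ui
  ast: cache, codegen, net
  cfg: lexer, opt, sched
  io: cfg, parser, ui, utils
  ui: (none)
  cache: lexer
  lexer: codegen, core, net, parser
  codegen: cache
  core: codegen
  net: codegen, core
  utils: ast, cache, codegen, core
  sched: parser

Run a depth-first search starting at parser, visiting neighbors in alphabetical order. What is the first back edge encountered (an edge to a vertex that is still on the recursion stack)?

DFS from parser (visiting neighbors in alphabetical order); mark gray on enter, black on exit:
parser gray
  core gray
    codegen gray
      cache gray
        lexer gray
          lexer→codegen: codegen is gray → back edge
First back edge: lexer → codegen.

lexer→codegen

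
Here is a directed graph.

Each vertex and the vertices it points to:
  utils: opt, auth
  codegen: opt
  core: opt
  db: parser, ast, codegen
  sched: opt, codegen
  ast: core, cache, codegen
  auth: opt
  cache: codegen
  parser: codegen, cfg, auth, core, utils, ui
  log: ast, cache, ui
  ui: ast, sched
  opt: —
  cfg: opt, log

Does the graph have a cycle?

No

DFS with white/gray/black marking, starting from db:
db gray
  parser gray
    codegen gray
      opt gray
      opt black
    codegen black
    cfg gray
      cfg→opt: opt black — skip
      log gray
        ast gray
          core gray
            core→opt: opt black — skip
          core black
          cache gray
            cache→codegen: codegen black — skip
          cache black
          ast→codegen: codegen black — skip
        ast black
        log→cache: cache black — skip
        ui gray
          ui→ast: ast black — skip
          sched gray
            sched→opt: opt black — skip
            sched→codegen: codegen black — skip
          sched black
        ui black
      log black
    cfg black
    auth gray
      auth→opt: opt black — skip
    auth black
    parser→core: core black — skip
    utils gray
      utils→opt: opt black — skip
      utils→auth: auth black — skip
    utils black
    parser→ui: ui black — skip
  parser black
  db→ast: ast black — skip
  db→codegen: codegen black — skip
db black
Every edge goes to a white or black vertex — no back edge, so the graph is acyclic.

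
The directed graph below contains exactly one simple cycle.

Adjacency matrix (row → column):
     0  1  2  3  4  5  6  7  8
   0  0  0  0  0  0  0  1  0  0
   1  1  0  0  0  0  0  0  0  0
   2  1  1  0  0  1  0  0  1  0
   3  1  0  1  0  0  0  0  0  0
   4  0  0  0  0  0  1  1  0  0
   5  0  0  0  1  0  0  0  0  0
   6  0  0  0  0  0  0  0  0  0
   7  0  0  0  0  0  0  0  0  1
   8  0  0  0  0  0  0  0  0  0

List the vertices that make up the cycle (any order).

DFS with gray/black marking from 2:
2 gray
  0 gray
    6 gray
    6 black
  0 black
  1 gray
    1→0: 0 black — skip
  1 black
  4 gray
    5 gray
      3 gray
        3→2: 2 is gray → back edge
Back edge closes the cycle 2 → 4 → 5 → 3 → 2; its vertices are {2, 3, 4, 5}.

2, 3, 4, 5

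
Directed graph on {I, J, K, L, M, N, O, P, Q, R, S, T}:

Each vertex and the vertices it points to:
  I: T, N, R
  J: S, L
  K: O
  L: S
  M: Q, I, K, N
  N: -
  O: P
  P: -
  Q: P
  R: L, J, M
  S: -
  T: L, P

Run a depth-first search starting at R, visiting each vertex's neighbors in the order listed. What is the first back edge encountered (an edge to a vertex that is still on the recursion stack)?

DFS from R (visiting each vertex's neighbors in the order listed); mark gray on enter, black on exit:
R gray
  L gray
    S gray
    S black
  L black
  J gray
    J→S: S black — skip
    J→L: L black — skip
  J black
  M gray
    Q gray
      P gray
      P black
    Q black
    I gray
      T gray
        T→L: L black — skip
        T→P: P black — skip
      T black
      N gray
      N black
      I→R: R is gray → back edge
First back edge: I → R.

I->R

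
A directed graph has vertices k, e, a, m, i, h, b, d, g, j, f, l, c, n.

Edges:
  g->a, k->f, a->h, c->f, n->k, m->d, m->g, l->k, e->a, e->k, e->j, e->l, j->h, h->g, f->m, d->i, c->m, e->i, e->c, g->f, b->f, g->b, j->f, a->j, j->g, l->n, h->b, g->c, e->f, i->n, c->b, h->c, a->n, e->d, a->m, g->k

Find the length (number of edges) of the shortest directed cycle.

For each vertex v, BFS finds the shortest path from v back to v.
The shortest such closed walk is j → g → a → j, length 3.

3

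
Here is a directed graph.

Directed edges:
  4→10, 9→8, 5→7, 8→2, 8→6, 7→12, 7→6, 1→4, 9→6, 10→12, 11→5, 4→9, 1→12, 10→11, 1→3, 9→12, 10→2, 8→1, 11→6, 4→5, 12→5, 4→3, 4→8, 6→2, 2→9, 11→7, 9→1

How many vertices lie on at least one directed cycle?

A vertex is on a directed cycle iff it belongs to a strongly connected component of size ≥ 2 (or has a self-loop).
The vertices on cycles are {1, 2, 4, 5, 6, 7, 8, 9, 10, 11, 12} — 11 in total.

11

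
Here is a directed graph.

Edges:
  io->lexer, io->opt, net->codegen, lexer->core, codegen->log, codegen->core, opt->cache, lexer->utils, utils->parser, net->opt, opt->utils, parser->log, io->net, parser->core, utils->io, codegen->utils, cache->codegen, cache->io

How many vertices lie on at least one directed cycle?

A vertex is on a directed cycle iff it belongs to a strongly connected component of size ≥ 2 (or has a self-loop).
The vertices on cycles are {io, net, opt, cache, lexer, utils, codegen} — 7 in total.

7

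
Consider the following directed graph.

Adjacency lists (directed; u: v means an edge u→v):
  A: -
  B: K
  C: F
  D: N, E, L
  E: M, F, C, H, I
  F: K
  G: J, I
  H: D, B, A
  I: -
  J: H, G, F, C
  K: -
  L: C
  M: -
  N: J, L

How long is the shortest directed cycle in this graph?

2

For each vertex v, BFS finds the shortest path from v back to v.
The shortest such closed walk is J → G → J, length 2.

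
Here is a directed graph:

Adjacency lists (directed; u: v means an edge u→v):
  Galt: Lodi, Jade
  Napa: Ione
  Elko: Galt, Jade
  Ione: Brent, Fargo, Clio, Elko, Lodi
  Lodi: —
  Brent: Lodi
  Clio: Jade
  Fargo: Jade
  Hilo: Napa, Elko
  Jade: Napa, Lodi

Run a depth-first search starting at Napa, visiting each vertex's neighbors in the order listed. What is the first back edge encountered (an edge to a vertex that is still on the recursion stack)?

DFS from Napa (visiting each vertex's neighbors in the order listed); mark gray on enter, black on exit:
Napa gray
  Ione gray
    Brent gray
      Lodi gray
      Lodi black
    Brent black
    Fargo gray
      Jade gray
        Jade→Napa: Napa is gray → back edge
First back edge: Jade → Napa.

Jade->Napa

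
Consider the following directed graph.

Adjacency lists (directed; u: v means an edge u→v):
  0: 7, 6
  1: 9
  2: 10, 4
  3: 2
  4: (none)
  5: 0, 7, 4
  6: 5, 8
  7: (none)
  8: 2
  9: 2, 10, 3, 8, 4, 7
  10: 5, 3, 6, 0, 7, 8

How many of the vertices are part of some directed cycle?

A vertex is on a directed cycle iff it belongs to a strongly connected component of size ≥ 2 (or has a self-loop).
The vertices on cycles are {0, 2, 3, 5, 6, 8, 10} — 7 in total.

7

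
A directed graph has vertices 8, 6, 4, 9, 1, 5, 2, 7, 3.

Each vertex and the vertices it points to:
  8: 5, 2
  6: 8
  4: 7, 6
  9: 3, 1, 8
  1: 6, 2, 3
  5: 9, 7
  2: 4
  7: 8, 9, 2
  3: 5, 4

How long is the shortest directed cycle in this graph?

For each vertex v, BFS finds the shortest path from v back to v.
The shortest such closed walk is 5 → 9 → 3 → 5, length 3.

3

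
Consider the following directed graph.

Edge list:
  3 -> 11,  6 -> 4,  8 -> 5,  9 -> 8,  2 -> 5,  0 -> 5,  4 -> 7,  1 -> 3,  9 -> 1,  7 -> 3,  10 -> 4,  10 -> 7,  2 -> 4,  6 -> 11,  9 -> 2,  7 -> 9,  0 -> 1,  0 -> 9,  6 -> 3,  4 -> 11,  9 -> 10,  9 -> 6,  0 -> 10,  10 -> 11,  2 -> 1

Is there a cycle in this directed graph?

Yes

DFS with white/gray/black marking, starting from 7:
7 gray
  3 gray
    11 gray
    11 black
  3 black
  9 gray
    6 gray
      6→3: 3 black — skip
      4 gray
        4→7: 7 is gray → back edge
Back edge found, so a cycle exists: 7 → 9 → 6 → 4 → 7.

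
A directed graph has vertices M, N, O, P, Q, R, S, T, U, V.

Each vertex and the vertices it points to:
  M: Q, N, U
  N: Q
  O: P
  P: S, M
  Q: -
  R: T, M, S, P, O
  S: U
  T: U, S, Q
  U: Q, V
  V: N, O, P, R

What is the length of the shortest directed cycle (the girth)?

For each vertex v, BFS finds the shortest path from v back to v.
The shortest such closed walk is V → R → S → U → V, length 4.

4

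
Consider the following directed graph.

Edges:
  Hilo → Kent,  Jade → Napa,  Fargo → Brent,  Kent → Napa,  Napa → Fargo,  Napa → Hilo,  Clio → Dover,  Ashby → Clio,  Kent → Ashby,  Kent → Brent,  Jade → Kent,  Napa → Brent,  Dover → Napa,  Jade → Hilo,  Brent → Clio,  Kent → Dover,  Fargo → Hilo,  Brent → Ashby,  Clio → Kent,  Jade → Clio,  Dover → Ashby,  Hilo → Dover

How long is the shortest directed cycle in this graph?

3

For each vertex v, BFS finds the shortest path from v back to v.
The shortest such closed walk is Napa → Hilo → Dover → Napa, length 3.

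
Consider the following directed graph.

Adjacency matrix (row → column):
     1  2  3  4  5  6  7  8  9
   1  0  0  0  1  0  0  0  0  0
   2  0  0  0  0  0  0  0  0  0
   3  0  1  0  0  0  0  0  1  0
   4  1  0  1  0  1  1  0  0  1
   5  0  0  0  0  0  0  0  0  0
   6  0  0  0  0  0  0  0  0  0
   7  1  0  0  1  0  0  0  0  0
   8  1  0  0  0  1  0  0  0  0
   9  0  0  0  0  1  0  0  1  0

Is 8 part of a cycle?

Yes

8 is on a cycle iff 8 can reach itself via ≥1 edge.
8 → 1 → 4 → 9 → 8 — yes.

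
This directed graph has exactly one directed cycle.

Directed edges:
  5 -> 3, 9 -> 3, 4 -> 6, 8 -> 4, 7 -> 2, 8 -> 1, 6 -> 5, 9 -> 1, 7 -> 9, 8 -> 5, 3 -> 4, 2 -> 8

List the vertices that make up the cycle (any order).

3, 4, 5, 6

DFS with gray/black marking from 5:
5 gray
  3 gray
    4 gray
      6 gray
        6→5: 5 is gray → back edge
Back edge closes the cycle 5 → 3 → 4 → 6 → 5; its vertices are {3, 4, 5, 6}.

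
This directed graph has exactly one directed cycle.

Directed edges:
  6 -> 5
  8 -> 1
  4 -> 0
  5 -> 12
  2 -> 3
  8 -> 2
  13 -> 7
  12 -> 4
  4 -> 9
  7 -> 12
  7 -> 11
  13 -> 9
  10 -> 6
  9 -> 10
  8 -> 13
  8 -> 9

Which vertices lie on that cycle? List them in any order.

DFS with gray/black marking from 12:
12 gray
  4 gray
    0 gray
    0 black
    9 gray
      10 gray
        6 gray
          5 gray
            5→12: 12 is gray → back edge
Back edge closes the cycle 12 → 4 → 9 → 10 → 6 → 5 → 12; its vertices are {4, 5, 6, 9, 10, 12}.

4, 5, 6, 9, 10, 12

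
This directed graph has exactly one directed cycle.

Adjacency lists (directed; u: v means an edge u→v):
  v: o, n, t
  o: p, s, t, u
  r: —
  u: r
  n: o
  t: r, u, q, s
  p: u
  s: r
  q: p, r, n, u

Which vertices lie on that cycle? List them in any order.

DFS with gray/black marking from o:
o gray
  p gray
    u gray
      r gray
      r black
    u black
  p black
  s gray
    s→r: r black — skip
  s black
  t gray
    t→r: r black — skip
    t→u: u black — skip
    q gray
      q→p: p black — skip
      q→r: r black — skip
      n gray
        n→o: o is gray → back edge
Back edge closes the cycle o → t → q → n → o; its vertices are {n, o, q, t}.

n, o, q, t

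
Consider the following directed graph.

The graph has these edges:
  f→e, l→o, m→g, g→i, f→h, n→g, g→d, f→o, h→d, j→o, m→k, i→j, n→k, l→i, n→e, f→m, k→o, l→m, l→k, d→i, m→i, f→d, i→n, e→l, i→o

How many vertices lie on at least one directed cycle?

A vertex is on a directed cycle iff it belongs to a strongly connected component of size ≥ 2 (or has a self-loop).
The vertices on cycles are {d, e, g, i, l, m, n} — 7 in total.

7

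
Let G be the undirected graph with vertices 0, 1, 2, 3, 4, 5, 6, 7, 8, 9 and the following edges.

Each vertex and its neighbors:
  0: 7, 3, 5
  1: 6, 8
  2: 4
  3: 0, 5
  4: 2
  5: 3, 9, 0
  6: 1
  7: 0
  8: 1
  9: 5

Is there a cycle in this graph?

DFS, tracking each vertex's parent; an edge to a visited non-parent vertex closes a cycle.
Start from 7:
visit 7 (parent –)
  visit 0 (parent 7)
    0–7: parent, skip
    visit 3 (parent 0)
      3–0: parent, skip
      visit 5 (parent 3)
        5–3: parent, skip
        visit 9 (parent 5)
          9–5: parent, skip
        5–0: 0 visited and ≠ parent → cycle
Cycle: 0 – 3 – 5 – 0.

Yes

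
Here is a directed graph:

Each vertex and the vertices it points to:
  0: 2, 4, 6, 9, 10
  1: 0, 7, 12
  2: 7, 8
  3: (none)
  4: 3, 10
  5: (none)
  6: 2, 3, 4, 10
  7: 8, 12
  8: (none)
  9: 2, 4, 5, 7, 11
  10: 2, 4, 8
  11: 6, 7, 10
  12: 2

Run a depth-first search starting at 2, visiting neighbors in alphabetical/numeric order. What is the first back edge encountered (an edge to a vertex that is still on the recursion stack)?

DFS from 2 (visiting neighbors in alphabetical/numeric order); mark gray on enter, black on exit:
2 gray
  7 gray
    8 gray
    8 black
    12 gray
      12→2: 2 is gray → back edge
First back edge: 12 → 2.

12->2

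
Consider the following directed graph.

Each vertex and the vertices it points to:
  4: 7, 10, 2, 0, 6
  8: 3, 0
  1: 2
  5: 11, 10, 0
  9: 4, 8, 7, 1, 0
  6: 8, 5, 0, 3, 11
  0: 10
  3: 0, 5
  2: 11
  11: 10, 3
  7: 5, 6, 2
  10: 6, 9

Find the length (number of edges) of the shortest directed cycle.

3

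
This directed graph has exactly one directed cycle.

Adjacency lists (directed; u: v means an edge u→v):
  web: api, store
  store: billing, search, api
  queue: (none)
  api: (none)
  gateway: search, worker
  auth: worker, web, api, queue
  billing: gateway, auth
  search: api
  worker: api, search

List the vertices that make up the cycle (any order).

DFS with gray/black marking from billing:
billing gray
  gateway gray
    search gray
      api gray
      api black
    search black
    worker gray
      worker→api: api black — skip
      worker→search: search black — skip
    worker black
  gateway black
  auth gray
    auth→worker: worker black — skip
    web gray
      web→api: api black — skip
      store gray
        store→billing: billing is gray → back edge
Back edge closes the cycle billing → auth → web → store → billing; its vertices are {web, auth, store, billing}.

web, auth, store, billing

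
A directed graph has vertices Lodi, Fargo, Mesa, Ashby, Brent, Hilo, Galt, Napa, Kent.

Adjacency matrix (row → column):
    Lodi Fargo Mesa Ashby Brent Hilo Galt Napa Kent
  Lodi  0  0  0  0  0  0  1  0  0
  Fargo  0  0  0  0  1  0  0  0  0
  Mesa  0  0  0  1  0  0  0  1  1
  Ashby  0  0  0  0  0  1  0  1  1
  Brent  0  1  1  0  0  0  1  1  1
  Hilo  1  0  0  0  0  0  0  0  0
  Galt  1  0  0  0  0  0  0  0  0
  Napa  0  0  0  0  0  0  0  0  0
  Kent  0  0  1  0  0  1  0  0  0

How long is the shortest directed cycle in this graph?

2

For each vertex v, BFS finds the shortest path from v back to v.
The shortest such closed walk is Brent → Fargo → Brent, length 2.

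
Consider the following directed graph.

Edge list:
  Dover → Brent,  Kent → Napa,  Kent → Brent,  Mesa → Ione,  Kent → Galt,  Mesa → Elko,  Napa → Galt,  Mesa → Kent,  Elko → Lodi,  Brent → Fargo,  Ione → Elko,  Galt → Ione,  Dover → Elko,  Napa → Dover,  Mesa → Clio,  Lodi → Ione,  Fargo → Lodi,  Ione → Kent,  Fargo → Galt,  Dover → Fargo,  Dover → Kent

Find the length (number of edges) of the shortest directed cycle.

3

For each vertex v, BFS finds the shortest path from v back to v.
The shortest such closed walk is Kent → Galt → Ione → Kent, length 3.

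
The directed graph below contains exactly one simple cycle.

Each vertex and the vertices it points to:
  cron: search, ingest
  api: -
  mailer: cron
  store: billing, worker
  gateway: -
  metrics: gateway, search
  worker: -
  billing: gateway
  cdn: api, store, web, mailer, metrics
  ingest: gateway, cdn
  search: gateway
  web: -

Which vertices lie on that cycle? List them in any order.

DFS with gray/black marking from cdn:
cdn gray
  api gray
  api black
  store gray
    billing gray
      gateway gray
      gateway black
    billing black
    worker gray
    worker black
  store black
  web gray
  web black
  mailer gray
    cron gray
      search gray
        search→gateway: gateway black — skip
      search black
      ingest gray
        ingest→gateway: gateway black — skip
        ingest→cdn: cdn is gray → back edge
Back edge closes the cycle cdn → mailer → cron → ingest → cdn; its vertices are {cdn, cron, ingest, mailer}.

cdn, cron, ingest, mailer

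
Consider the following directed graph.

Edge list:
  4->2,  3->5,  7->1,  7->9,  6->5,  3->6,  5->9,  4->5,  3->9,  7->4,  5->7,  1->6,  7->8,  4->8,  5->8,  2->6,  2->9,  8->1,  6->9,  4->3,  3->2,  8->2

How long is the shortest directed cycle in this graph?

For each vertex v, BFS finds the shortest path from v back to v.
The shortest such closed walk is 4 → 5 → 7 → 4, length 3.

3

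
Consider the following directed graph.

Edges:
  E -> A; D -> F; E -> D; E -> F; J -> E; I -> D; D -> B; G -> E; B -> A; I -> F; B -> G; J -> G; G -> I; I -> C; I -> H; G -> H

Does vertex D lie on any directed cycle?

Yes

D is on a cycle iff D can reach itself via ≥1 edge.
D → B → G → E → D — yes.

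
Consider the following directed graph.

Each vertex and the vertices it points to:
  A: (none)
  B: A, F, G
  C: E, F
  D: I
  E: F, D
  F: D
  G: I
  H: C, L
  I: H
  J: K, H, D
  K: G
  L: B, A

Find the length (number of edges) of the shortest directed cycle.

5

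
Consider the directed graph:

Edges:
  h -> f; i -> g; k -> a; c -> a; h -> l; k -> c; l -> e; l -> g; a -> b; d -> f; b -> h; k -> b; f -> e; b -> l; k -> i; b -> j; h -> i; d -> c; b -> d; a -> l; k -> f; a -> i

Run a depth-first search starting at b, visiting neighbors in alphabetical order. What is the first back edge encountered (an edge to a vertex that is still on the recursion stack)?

DFS from b (visiting neighbors in alphabetical order); mark gray on enter, black on exit:
b gray
  d gray
    c gray
      a gray
        a→b: b is gray → back edge
First back edge: a → b.

a->b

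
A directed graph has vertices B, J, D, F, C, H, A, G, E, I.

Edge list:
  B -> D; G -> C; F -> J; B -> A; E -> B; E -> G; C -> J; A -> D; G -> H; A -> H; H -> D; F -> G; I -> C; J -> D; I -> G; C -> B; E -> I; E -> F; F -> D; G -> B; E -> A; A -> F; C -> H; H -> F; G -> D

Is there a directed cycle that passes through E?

E lies on a cycle iff there is a path from E back to itself.
Exploring from E, it never reaches itself; equivalently, its strongly connected component is a singleton.

No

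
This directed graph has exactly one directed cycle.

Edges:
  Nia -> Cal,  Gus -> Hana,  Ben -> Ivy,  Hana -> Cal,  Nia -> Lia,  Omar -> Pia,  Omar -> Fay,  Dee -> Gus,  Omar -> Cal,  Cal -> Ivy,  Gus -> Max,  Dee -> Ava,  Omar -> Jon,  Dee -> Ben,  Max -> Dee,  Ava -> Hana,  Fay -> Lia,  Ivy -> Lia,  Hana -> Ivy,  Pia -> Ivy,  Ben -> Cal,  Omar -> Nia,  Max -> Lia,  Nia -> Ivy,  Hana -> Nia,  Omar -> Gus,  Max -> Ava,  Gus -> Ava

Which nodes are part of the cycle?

DFS with gray/black marking from Gus:
Gus gray
  Hana gray
    Nia gray
      Cal gray
        Ivy gray
          Lia gray
          Lia black
        Ivy black
      Cal black
      Nia→Ivy: Ivy black — skip
      Nia→Lia: Lia black — skip
    Nia black
    Hana→Ivy: Ivy black — skip
    Hana→Cal: Cal black — skip
  Hana black
  Ava gray
    Ava→Hana: Hana black — skip
  Ava black
  Max gray
    Dee gray
      Dee→Ava: Ava black — skip
      Ben gray
        Ben→Ivy: Ivy black — skip
        Ben→Cal: Cal black — skip
      Ben black
      Dee→Gus: Gus is gray → back edge
Back edge closes the cycle Gus → Max → Dee → Gus; its vertices are {Dee, Gus, Max}.

Dee, Gus, Max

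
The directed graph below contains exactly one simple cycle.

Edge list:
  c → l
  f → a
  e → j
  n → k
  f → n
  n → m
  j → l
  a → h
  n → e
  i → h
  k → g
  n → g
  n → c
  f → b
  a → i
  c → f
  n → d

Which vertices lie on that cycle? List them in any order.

DFS with gray/black marking from n:
n gray
  d gray
  d black
  g gray
  g black
  m gray
  m black
  e gray
    j gray
      l gray
      l black
    j black
  e black
  c gray
    f gray
      a gray
        h gray
        h black
        i gray
          i→h: h black — skip
        i black
      a black
      b gray
      b black
      f→n: n is gray → back edge
Back edge closes the cycle n → c → f → n; its vertices are {c, f, n}.

c, f, n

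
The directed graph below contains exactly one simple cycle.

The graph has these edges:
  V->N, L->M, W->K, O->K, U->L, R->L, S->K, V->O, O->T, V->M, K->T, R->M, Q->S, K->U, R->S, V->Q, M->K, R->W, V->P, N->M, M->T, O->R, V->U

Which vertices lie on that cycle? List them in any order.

DFS with gray/black marking from U:
U gray
  L gray
    M gray
      K gray
        K→U: U is gray → back edge
Back edge closes the cycle U → L → M → K → U; its vertices are {K, L, M, U}.

K, L, M, U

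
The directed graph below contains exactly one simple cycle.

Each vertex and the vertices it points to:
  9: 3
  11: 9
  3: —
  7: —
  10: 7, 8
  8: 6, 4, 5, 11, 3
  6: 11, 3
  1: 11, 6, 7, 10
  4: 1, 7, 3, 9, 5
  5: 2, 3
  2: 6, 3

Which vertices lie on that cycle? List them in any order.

DFS with gray/black marking from 10:
10 gray
  7 gray
  7 black
  8 gray
    6 gray
      11 gray
        9 gray
          3 gray
          3 black
        9 black
      11 black
      6→3: 3 black — skip
    6 black
    4 gray
      1 gray
        1→11: 11 black — skip
        1→6: 6 black — skip
        1→7: 7 black — skip
        1→10: 10 is gray → back edge
Back edge closes the cycle 10 → 8 → 4 → 1 → 10; its vertices are {1, 4, 8, 10}.

1, 4, 8, 10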